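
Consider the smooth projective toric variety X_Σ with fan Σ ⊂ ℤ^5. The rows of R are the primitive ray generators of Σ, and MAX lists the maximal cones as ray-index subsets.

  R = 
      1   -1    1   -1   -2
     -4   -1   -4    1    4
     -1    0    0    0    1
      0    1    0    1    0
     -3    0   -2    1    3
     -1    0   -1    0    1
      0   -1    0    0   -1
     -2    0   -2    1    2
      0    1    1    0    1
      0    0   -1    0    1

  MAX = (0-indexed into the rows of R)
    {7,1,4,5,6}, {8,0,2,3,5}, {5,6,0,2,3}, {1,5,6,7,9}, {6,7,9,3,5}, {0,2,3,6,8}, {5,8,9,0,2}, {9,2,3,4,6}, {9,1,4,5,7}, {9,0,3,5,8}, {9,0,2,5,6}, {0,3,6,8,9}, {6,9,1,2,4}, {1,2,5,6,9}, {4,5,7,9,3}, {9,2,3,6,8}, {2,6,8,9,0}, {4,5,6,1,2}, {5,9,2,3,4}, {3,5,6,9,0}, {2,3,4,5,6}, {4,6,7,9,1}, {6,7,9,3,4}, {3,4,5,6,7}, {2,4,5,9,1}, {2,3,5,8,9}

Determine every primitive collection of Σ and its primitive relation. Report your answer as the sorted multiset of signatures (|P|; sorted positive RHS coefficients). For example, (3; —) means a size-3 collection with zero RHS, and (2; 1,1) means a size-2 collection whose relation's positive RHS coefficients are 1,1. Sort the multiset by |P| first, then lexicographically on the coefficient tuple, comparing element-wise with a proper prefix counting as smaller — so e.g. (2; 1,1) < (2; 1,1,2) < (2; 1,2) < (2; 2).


Primitive collections (12):

  {2,7}:  v_{2} + v_{7} = v_{4}  →  sig = (2; 1)
  {0,7}:  v_{0} + v_{7} = v_{5} + v_{6}  →  sig = (2; 1,1)
  {0,4}:  v_{0} + v_{4} = v_{2} + v_{5} + v_{6}  →  sig = (2; 1,1,1)
  {1,8}:  v_{1} + v_{8} = v_{2} + v_{4} + v_{9}  →  sig = (2; 1,1,1)
  {7,8}:  v_{7} + v_{8} = 2·v_{2} + v_{3} + v_{9}  →  sig = (2; 1,1,2)
  {0,1}:  v_{0} + v_{1} = v_{2} + 2·v_{5} + 2·v_{6} + v_{9}  →  sig = (2; 1,1,2,2)
  {4,8}:  v_{4} + v_{8} = 3·v_{2} + v_{3} + v_{9}  →  sig = (2; 1,1,3)
  {1,3}:  v_{1} + v_{3} = 2·v_{7}  →  sig = (2; 2)
  {5,6,8}:  v_{5} + v_{6} + v_{8} = v_{2}  →  sig = (3; 1)
  {0,2,3,9}:  v_{0} + v_{2} + v_{3} + v_{9} = 0  →  sig = (4; —)
  {4,5,6,9}:  v_{4} + v_{5} + v_{6} + v_{9} = v_{1}  →  sig = (4; 1)
  {2,3,5,6,9}:  v_{2} + v_{3} + v_{5} + v_{6} + v_{9} = v_{7}  →  sig = (5; 1)

Hence PRS(X_Σ) =
    |P|=2: 8 collections, coeffs (1), (1,1), (1,1,1), (1,1,1), (1,1,2), (1,1,2,2), (1,1,3), (2)
    |P|=3: 1 collection, coeffs (1)
    |P|=4: 2 collections, coeffs (), (1)
    |P|=5: 1 collection, coeffs (1)


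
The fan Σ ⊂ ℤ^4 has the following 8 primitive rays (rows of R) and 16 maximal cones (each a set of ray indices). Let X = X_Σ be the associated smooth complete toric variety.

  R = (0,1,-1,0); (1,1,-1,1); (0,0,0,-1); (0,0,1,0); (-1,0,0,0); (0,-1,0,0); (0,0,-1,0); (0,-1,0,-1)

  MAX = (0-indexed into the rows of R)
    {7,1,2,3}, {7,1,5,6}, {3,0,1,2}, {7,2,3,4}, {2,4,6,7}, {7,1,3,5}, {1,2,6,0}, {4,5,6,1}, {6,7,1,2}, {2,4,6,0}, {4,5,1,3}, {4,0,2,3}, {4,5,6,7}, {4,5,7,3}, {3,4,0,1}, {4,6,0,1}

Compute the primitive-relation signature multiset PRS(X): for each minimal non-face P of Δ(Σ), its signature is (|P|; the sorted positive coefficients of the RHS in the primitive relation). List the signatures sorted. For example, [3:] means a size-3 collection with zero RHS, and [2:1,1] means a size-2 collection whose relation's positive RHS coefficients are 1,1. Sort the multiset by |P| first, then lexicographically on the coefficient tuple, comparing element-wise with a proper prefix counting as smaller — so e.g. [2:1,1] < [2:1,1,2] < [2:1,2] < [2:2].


6 collections generate NE(X_Σ); each relation:

  P = {3,6}:  v_{3} + v_{6} = 0  so sig = [2:]
  P = {0,5}:  v_{0} + v_{5} = v_{6}  so sig = [2:1]
  P = {2,5}:  v_{2} + v_{5} = v_{7}  so sig = [2:1]
  P = {0,7}:  v_{0} + v_{7} = v_{2} + v_{6}  so sig = [2:1,1]
  P = {1,2,4}:  v_{1} + v_{2} + v_{4} = v_{0}  so sig = [3:1]
  P = {1,4,7}:  v_{1} + v_{4} + v_{7} = v_{6}  so sig = [3:1]

Hence PRS(X_Σ) =
    [2:]
    [2:1]
    [2:1]
    [2:1,1]
    [3:1]
    [3:1]


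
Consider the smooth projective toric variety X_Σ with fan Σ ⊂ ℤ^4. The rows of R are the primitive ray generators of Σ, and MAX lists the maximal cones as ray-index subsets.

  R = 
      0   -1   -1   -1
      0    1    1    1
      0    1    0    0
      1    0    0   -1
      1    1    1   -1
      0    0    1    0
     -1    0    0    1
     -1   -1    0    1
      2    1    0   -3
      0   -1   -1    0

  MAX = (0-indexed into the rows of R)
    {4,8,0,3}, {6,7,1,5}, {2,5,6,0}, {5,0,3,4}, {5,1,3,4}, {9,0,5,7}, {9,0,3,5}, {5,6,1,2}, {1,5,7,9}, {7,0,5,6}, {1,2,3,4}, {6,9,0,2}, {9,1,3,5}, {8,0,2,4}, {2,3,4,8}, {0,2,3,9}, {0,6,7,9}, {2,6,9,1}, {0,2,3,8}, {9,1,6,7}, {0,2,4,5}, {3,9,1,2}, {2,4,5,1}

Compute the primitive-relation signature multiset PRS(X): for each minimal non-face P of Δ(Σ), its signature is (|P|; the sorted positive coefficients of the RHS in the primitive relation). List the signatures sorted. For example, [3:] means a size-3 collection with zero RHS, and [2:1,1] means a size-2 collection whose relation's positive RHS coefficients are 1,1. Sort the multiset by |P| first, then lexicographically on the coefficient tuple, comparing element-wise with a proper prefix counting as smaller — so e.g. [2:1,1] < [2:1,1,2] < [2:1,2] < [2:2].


16 collections generate NE(X_Σ); each relation:

  P = {0,1}:  v_{0} + v_{1} = 0 — sig = [2:]
  P = {3,6}:  v_{3} + v_{6} = 0 — sig = [2:]
  P = {2,7}:  v_{2} + v_{7} = v_{6} — sig = [2:1]
  P = {4,7}:  v_{4} + v_{7} = v_{5} — sig = [2:1]
  P = {4,9}:  v_{4} + v_{9} = v_{3} — sig = [2:1]
  P = {3,7}:  v_{3} + v_{7} = v_{5} + v_{9} — sig = [2:1,1]
  P = {4,6}:  v_{4} + v_{6} = v_{2} + v_{5} — sig = [2:1,1]
  P = {7,8}:  v_{7} + v_{8} = v_{0} + v_{4} — sig = [2:1,1]
  P = {1,8}:  v_{1} + v_{8} = v_{2} + v_{3} + v_{4} — sig = [2:1,1,1]
  P = {6,8}:  v_{6} + v_{8} = v_{0} + v_{2} + v_{4} — sig = [2:1,1,1]
  P = {8,9}:  v_{8} + v_{9} = v_{0} + v_{2} + 2·v_{3} — sig = [2:1,1,2]
  P = {5,8}:  v_{5} + v_{8} = v_{0} + 2·v_{4} — sig = [2:1,2]
  P = {2,5,9}:  v_{2} + v_{5} + v_{9} = 0 — sig = [3:]
  P = {2,3,5}:  v_{2} + v_{3} + v_{5} = v_{4} — sig = [3:1]
  P = {5,6,9}:  v_{5} + v_{6} + v_{9} = v_{7} — sig = [3:1]
  P = {0,2,3,4}:  v_{0} + v_{2} + v_{3} + v_{4} = v_{8} — sig = [4:1]

Signatures (|P|; sorted positive RHS coefficients), sorted:
    |P|=2: 12 collections, coeffs (), (), (1), (1), (1), (1,1), (1,1), (1,1), (1,1,1), (1,1,1), (1,1,2), (1,2)
    |P|=3: 3 collections, coeffs (), (1), (1)
    |P|=4: 1 collection, coeffs (1)


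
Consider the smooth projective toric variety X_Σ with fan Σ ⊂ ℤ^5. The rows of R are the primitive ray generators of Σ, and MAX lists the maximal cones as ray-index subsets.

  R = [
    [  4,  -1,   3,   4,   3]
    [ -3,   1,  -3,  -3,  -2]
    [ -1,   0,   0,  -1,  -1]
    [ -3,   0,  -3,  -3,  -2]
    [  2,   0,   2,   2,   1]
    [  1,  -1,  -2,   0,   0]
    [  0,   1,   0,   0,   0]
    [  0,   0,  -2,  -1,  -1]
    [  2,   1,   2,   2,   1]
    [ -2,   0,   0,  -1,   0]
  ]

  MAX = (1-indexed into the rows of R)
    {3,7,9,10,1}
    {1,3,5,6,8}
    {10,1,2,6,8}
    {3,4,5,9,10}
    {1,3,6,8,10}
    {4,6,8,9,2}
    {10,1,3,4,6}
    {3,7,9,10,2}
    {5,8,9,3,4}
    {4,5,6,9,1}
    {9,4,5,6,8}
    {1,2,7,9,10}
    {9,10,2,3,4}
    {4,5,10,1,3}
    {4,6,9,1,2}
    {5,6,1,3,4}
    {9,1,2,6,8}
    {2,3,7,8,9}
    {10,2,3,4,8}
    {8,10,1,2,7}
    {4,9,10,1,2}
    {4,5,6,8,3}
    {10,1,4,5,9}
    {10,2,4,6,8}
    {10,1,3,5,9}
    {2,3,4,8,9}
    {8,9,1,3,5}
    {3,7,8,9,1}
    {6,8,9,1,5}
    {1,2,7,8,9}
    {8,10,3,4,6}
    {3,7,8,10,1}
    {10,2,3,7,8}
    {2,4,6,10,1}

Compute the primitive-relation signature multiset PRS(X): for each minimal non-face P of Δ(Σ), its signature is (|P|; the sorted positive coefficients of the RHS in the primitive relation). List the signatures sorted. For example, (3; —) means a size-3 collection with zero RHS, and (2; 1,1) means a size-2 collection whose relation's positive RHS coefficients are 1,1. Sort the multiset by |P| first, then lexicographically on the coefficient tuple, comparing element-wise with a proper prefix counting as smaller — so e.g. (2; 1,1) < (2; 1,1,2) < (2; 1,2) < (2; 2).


13 minimal non-faces of Δ(Σ) (on 10 rays):

  • {4,7}:  v_{4} + v_{7} = v_{2}  ⇒ sig = (2; 1)
  • {5,7}:  v_{5} + v_{7} = v_{9}  ⇒ sig = (2; 1)
  • {2,5}:  v_{2} + v_{5} = v_{4} + v_{9}  ⇒ sig = (2; 1,1)
  • {6,7}:  v_{6} + v_{7} = v_{1} + v_{2} + v_{8}  ⇒ sig = (2; 1,1,1)
  • {1,2,3}:  v_{1} + v_{2} + v_{3} = 0  ⇒ sig = (3; —)
  • {5,8,10}:  v_{5} + v_{8} + v_{10} = 0  ⇒ sig = (3; —)
  • {1,4,8}:  v_{1} + v_{4} + v_{8} = v_{6}  ⇒ sig = (3; 1)
  • {8,9,10}:  v_{8} + v_{9} + v_{10} = v_{7}  ⇒ sig = (3; 1)
  • {2,3,6}:  v_{2} + v_{3} + v_{6} = v_{4} + v_{8}  ⇒ sig = (3; 1,1)
  • {3,6,9}:  v_{3} + v_{6} + v_{9} = v_{5} + v_{8}  ⇒ sig = (3; 1,1)
  • {5,6,10}:  v_{5} + v_{6} + v_{10} = v_{1} + v_{4}  ⇒ sig = (3; 1,1)
  • {6,9,10}:  v_{6} + v_{9} + v_{10} = v_{1} + v_{2}  ⇒ sig = (3; 1,1)
  • {1,3,4,9}:  v_{1} + v_{3} + v_{4} + v_{9} = v_{5}  ⇒ sig = (4; 1)

Sorted signature multiset PRS(X):
[(2; 1), (2; 1), (2; 1,1), (2; 1,1,1), (3; —), (3; —), (3; 1), (3; 1), (3; 1,1), (3; 1,1), (3; 1,1), (3; 1,1), (4; 1)]


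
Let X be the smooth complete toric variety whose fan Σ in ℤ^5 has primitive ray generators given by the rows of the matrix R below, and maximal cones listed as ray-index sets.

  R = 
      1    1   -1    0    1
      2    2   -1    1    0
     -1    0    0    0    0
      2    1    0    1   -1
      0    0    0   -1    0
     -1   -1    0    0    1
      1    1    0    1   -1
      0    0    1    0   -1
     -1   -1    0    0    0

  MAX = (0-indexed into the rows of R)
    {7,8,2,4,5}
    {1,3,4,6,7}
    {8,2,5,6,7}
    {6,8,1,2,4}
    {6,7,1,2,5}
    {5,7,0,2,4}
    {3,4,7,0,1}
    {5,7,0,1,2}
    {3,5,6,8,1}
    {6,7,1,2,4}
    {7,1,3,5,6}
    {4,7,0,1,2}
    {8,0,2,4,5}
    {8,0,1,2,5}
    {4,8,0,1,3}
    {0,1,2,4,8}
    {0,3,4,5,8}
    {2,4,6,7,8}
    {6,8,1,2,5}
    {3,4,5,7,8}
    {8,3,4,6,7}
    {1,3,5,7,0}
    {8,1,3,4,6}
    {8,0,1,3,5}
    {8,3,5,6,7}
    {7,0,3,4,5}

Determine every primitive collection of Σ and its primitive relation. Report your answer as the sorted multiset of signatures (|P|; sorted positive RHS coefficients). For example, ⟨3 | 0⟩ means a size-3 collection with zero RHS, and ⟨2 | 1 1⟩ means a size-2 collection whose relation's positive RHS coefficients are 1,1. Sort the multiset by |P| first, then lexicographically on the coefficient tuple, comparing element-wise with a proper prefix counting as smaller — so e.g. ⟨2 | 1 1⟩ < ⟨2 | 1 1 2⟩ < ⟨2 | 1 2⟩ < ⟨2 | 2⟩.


6 minimal non-faces of Δ(Σ) (on 9 rays):

  • {0,6}:  v_{0} + v_{6} = v_{1}  so sig = ⟨2 | 1⟩
  • {2,3}:  v_{2} + v_{3} = v_{6}  so sig = ⟨2 | 1⟩
  • {0,7,8}:  v_{0} + v_{7} + v_{8} = 0  so sig = ⟨3 | 0⟩
  • {4,5,6}:  v_{4} + v_{5} + v_{6} = 0  so sig = ⟨3 | 0⟩
  • {1,4,5}:  v_{1} + v_{4} + v_{5} = v_{0}  so sig = ⟨3 | 1⟩
  • {1,7,8}:  v_{1} + v_{7} + v_{8} = v_{6}  so sig = ⟨3 | 1⟩

Hence PRS(X_Σ) =
    |P|=2: 2 collections, coeffs (1), (1)
    |P|=3: 4 collections, coeffs (), (), (1), (1)


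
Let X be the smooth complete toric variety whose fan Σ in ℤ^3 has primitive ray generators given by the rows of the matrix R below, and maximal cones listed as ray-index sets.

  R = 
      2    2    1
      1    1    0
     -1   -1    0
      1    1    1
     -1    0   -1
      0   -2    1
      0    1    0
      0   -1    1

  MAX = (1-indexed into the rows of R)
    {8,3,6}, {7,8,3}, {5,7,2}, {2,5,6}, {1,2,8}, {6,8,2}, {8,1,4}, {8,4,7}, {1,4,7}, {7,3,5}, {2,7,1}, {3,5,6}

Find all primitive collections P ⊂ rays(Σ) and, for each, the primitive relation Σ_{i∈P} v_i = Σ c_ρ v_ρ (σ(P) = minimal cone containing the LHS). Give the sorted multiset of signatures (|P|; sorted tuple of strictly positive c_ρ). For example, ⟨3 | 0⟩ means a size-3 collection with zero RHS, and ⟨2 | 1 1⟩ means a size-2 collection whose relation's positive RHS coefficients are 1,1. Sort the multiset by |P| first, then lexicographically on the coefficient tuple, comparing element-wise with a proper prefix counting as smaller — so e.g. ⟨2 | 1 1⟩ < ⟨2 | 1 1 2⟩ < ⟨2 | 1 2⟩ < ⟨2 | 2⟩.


Primitive collections (12):

  P={2,3}:  v_{2} + v_{3} = 0 ; sig = ⟨2 | 0⟩
  P={1,3}:  v_{1} + v_{3} = v_{4} ; sig = ⟨2 | 1⟩
  P={2,4}:  v_{2} + v_{4} = v_{1} ; sig = ⟨2 | 1⟩
  P={4,5}:  v_{4} + v_{5} = v_{7} ; sig = ⟨2 | 1⟩
  P={5,8}:  v_{5} + v_{8} = v_{3} ; sig = ⟨2 | 1⟩
  P={6,7}:  v_{6} + v_{7} = v_{8} ; sig = ⟨2 | 1⟩
  P={1,5}:  v_{1} + v_{5} = v_{2} + v_{7} ; sig = ⟨2 | 1 1⟩
  P={3,4}:  v_{3} + v_{4} = v_{7} + v_{8} ; sig = ⟨2 | 1 1⟩
  P={4,6}:  v_{4} + v_{6} = v_{2} + 2·v_{8} ; sig = ⟨2 | 1 2⟩
  P={1,6}:  v_{1} + v_{6} = 2·v_{2} + 2·v_{8} ; sig = ⟨2 | 2 2⟩
  P={2,7,8}:  v_{2} + v_{7} + v_{8} = v_{4} ; sig = ⟨3 | 1⟩
  P={1,7,8}:  v_{1} + v_{7} + v_{8} = 2·v_{4} ; sig = ⟨3 | 2⟩

Hence PRS(X_Σ) =
    |P|=2: 10 collections, coeffs (), (1), (1), (1), (1), (1), (1,1), (1,1), (1,2), (2,2)
    |P|=3: 2 collections, coeffs (1), (2)


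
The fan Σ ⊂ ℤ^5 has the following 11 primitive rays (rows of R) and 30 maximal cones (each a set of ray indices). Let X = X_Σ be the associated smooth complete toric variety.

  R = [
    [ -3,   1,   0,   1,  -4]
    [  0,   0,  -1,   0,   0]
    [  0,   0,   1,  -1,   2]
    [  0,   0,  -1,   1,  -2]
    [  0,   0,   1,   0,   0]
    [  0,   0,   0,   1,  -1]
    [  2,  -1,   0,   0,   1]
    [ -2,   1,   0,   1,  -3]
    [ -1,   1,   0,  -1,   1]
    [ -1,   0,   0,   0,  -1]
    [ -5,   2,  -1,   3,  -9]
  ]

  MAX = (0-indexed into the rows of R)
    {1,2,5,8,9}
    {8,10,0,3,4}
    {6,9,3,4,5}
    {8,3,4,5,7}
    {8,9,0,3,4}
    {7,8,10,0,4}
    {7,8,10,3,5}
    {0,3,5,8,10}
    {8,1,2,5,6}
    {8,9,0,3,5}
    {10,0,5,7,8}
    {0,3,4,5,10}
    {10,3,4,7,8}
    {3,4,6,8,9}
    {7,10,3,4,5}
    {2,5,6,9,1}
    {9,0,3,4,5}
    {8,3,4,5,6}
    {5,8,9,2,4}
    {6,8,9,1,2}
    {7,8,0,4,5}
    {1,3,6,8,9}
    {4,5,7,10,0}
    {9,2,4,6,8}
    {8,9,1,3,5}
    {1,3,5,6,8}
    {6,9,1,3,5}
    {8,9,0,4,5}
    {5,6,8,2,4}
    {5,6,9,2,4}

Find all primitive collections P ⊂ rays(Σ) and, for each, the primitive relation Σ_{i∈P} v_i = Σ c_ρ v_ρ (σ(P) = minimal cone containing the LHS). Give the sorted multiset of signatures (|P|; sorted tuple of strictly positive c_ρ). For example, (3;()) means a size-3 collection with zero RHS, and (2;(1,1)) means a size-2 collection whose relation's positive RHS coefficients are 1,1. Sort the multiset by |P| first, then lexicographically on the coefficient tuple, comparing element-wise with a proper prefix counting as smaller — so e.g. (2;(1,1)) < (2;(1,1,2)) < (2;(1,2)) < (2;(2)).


The 18 primitive collections of Σ (r=11, n=5):

  {1,4}:  v_{1} + v_{4} = 0  →  sig = (2;())
  {2,3}:  v_{2} + v_{3} = 0  →  sig = (2;())
  {7,9}:  v_{7} + v_{9} = v_{0}  →  sig = (2;(1))
  {2,10}:  v_{2} + v_{10} = v_{0} + v_{7}  →  sig = (2;(1,1))
  {6,7}:  v_{6} + v_{7} = v_{3} + v_{4}  →  sig = (2;(1,1))
  {0,6}:  v_{0} + v_{6} = v_{3} + v_{4} + v_{9}  →  sig = (2;(1,1,1))
  {1,7}:  v_{1} + v_{7} = v_{3} + v_{5} + v_{8} + v_{9}  →  sig = (2;(1,1,1,1))
  {2,7}:  v_{2} + v_{7} = v_{4} + v_{5} + v_{8} + v_{9}  →  sig = (2;(1,1,1,1))
  {1,10}:  v_{1} + v_{10} = v_{0} + 2·v_{3} + v_{5} + v_{8} + v_{9}  →  sig = (2;(1,1,1,1,2))
  {0,1}:  v_{0} + v_{1} = v_{3} + v_{5} + v_{8} + 2·v_{9}  →  sig = (2;(1,1,1,2))
  {0,2}:  v_{0} + v_{2} = v_{4} + v_{5} + v_{8} + 2·v_{9}  →  sig = (2;(1,1,1,2))
  {6,10}:  v_{6} + v_{10} = v_{0} + 2·v_{3} + v_{4}  →  sig = (2;(1,1,2))
  {9,10}:  v_{9} + v_{10} = 2·v_{0} + v_{3}  →  sig = (2;(1,2))
  {0,3,7}:  v_{0} + v_{3} + v_{7} = v_{10}  →  sig = (3;(1))
  {5,6,8,9}:  v_{5} + v_{6} + v_{8} + v_{9} = 0  →  sig = (4;())
  {4,5,8,10}:  v_{4} + v_{5} + v_{8} + v_{10} = 3·v_{7}  →  sig = (4;(3))
  {3,4,5,8,9}:  v_{3} + v_{4} + v_{5} + v_{8} + v_{9} = v_{7}  →  sig = (5;(1))
  {0,3,4,5,8}:  v_{0} + v_{3} + v_{4} + v_{5} + v_{8} = 2·v_{7}  →  sig = (5;(2))

so the primitive-relation signature multiset is
{ (2;()) ×2,  (2;(1)),  (2;(1,1)) ×2,  (2;(1,1,1)),  (2;(1,1,1,1)) ×2,  (2;(1,1,1,1,2)),  (2;(1,1,1,2)) ×2,  (2;(1,1,2)),  (2;(1,2)),  (3;(1)),  (4;()),  (4;(3)),  (5;(1)),  (5;(2)) }


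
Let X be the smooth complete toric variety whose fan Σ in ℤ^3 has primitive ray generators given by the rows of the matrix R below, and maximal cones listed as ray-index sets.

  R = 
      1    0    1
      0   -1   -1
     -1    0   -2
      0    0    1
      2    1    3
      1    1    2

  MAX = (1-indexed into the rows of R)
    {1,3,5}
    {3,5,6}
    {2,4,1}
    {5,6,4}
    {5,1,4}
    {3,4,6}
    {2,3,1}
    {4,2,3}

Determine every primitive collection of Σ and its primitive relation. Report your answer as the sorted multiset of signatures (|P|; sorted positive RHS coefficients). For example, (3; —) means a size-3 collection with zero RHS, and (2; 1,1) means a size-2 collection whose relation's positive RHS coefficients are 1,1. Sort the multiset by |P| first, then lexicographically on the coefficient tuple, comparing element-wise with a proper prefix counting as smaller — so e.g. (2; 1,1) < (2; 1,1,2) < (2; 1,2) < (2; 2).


Δ(Σ) — 6 vertices, 5 min non-faces:

  P = {1,6}:  v_{1} + v_{6} = v_{5}  ⇒ sig = (2; 1)
  P = {2,6}:  v_{2} + v_{6} = v_{1}  ⇒ sig = (2; 1)
  P = {2,5}:  v_{2} + v_{5} = 2·v_{1}  ⇒ sig = (2; 2)
  P = {1,3,4}:  v_{1} + v_{3} + v_{4} = 0  ⇒ sig = (3; —)
  P = {3,4,5}:  v_{3} + v_{4} + v_{5} = v_{6}  ⇒ sig = (3; 1)

Sorted signature multiset PRS(X):
    (2; 1)
    (2; 1)
    (2; 2)
    (3; —)
    (3; 1)


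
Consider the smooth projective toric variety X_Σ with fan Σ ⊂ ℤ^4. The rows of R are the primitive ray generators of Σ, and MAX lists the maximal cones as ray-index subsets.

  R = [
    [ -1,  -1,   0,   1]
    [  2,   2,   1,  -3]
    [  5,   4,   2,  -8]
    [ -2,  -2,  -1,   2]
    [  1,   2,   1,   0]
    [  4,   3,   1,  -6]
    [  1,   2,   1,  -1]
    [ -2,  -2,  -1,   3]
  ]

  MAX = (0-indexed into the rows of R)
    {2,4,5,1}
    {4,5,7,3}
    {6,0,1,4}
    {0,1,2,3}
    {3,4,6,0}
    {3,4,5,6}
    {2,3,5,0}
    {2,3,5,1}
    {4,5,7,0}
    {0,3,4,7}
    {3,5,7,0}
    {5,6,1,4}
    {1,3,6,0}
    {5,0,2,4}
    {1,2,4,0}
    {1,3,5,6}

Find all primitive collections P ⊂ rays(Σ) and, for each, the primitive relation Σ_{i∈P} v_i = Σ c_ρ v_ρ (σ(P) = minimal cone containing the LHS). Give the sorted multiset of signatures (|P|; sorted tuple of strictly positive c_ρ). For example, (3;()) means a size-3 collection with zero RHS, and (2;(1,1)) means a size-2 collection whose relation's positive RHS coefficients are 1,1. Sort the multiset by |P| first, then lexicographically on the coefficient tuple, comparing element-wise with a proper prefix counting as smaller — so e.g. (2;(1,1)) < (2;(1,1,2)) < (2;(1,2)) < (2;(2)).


Minimal non-faces — 9 found among 8 rays, 16 max cones:

  P={1,7}:  v_{1} + v_{7} = 0  ⇒ sig = (2;())
  P={2,7}:  v_{2} + v_{7} = v_{0} + v_{5}  ⇒ sig = (2;(1,1))
  P={6,7}:  v_{6} + v_{7} = v_{3} + v_{4}  ⇒ sig = (2;(1,1))
  P={2,6}:  v_{2} + v_{6} = 3·v_{1}  ⇒ sig = (2;(3))
  P={0,1,5}:  v_{0} + v_{1} + v_{5} = v_{2}  ⇒ sig = (3;(1))
  P={1,3,4}:  v_{1} + v_{3} + v_{4} = v_{6}  ⇒ sig = (3;(1))
  P={0,5,6}:  v_{0} + v_{5} + v_{6} = 2·v_{1}  ⇒ sig = (3;(2))
  P={2,3,4}:  v_{2} + v_{3} + v_{4} = 2·v_{1}  ⇒ sig = (3;(2))
  P={0,3,4,5}:  v_{0} + v_{3} + v_{4} + v_{5} = v_{1}  ⇒ sig = (4;(1))

Sorted signature multiset PRS(X):
{ (2;()),  (2;(1,1)) ×2,  (2;(3)),  (3;(1)) ×2,  (3;(2)) ×2,  (4;(1)) }


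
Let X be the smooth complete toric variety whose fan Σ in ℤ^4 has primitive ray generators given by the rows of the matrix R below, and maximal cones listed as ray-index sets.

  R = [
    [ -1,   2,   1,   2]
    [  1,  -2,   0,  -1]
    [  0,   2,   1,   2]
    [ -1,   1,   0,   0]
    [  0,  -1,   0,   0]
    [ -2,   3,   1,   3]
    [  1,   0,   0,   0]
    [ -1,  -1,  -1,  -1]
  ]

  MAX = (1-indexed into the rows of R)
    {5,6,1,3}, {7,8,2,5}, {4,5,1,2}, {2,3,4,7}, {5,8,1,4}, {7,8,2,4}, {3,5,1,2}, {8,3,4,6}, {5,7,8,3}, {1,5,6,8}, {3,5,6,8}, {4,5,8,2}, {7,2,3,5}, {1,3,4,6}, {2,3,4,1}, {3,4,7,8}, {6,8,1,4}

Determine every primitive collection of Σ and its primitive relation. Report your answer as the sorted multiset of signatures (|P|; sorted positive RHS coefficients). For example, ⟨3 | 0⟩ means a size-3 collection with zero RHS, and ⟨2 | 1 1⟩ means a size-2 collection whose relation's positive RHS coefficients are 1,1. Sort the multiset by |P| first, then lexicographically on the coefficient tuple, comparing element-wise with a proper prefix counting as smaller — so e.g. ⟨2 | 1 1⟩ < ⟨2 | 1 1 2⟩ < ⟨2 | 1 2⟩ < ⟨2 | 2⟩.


Δ(Σ) — 8 vertices, 9 min non-faces:

  P = {1,7}:  v_{1} + v_{7} = v_{3}  so sig = ⟨2 | 1⟩
  P = {2,6}:  v_{2} + v_{6} = v_{1} + v_{5}  so sig = ⟨2 | 1 1⟩
  P = {6,7}:  v_{6} + v_{7} = 2·v_{3} + v_{8}  so sig = ⟨2 | 1 2⟩
  P = {4,5,7}:  v_{4} + v_{5} + v_{7} = 0  so sig = ⟨3 | 0⟩
  P = {1,3,8}:  v_{1} + v_{3} + v_{8} = v_{6}  so sig = ⟨3 | 1⟩
  P = {2,3,8}:  v_{2} + v_{3} + v_{8} = v_{5}  so sig = ⟨3 | 1⟩
  P = {3,4,5}:  v_{3} + v_{4} + v_{5} = v_{1}  so sig = ⟨3 | 1⟩
  P = {1,2,8}:  v_{1} + v_{2} + v_{8} = v_{4} + 2·v_{5}  so sig = ⟨3 | 1 2⟩
  P = {4,5,6}:  v_{4} + v_{5} + v_{6} = 2·v_{1} + v_{8}  so sig = ⟨3 | 1 2⟩

Hence PRS(X_Σ) =
    ⟨2 | 1⟩
    ⟨2 | 1 1⟩
    ⟨2 | 1 2⟩
    ⟨3 | 0⟩
    ⟨3 | 1⟩
    ⟨3 | 1⟩
    ⟨3 | 1⟩
    ⟨3 | 1 2⟩
    ⟨3 | 1 2⟩


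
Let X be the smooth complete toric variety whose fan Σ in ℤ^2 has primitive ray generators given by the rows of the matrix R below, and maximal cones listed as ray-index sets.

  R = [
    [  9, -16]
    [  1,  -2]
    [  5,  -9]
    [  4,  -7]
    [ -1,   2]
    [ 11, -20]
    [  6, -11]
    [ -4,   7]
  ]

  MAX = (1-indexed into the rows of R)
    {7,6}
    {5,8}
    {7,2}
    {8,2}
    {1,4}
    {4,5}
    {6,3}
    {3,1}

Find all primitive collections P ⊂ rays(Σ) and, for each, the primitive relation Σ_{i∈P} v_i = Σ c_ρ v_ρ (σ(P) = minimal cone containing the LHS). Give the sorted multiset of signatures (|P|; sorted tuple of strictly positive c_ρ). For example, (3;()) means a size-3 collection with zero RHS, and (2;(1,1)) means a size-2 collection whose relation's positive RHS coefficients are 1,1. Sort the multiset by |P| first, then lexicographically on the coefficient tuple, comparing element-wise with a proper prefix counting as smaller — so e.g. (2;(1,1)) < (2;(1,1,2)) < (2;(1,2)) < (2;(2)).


The 20 primitive collections of Σ (r=8, n=2):

  {2,5}:  v_{2} + v_{5} = 0  ⇒ sig = (2;())
  {4,8}:  v_{4} + v_{8} = 0  ⇒ sig = (2;())
  {1,8}:  v_{1} + v_{8} = v_{3}  ⇒ sig = (2;(1))
  {2,3}:  v_{2} + v_{3} = v_{7}  ⇒ sig = (2;(1))
  {2,4}:  v_{2} + v_{4} = v_{3}  ⇒ sig = (2;(1))
  {3,4}:  v_{3} + v_{4} = v_{1}  ⇒ sig = (2;(1))
  {3,5}:  v_{3} + v_{5} = v_{4}  ⇒ sig = (2;(1))
  {3,7}:  v_{3} + v_{7} = v_{6}  ⇒ sig = (2;(1))
  {3,8}:  v_{3} + v_{8} = v_{2}  ⇒ sig = (2;(1))
  {5,7}:  v_{5} + v_{7} = v_{3}  ⇒ sig = (2;(1))
  {6,8}:  v_{6} + v_{8} = v_{2} + v_{7}  ⇒ sig = (2;(1,1))
  {1,2}:  v_{1} + v_{2} = 2·v_{3}  ⇒ sig = (2;(2))
  {1,5}:  v_{1} + v_{5} = 2·v_{4}  ⇒ sig = (2;(2))
  {2,6}:  v_{2} + v_{6} = 2·v_{7}  ⇒ sig = (2;(2))
  {4,7}:  v_{4} + v_{7} = 2·v_{3}  ⇒ sig = (2;(2))
  {5,6}:  v_{5} + v_{6} = 2·v_{3}  ⇒ sig = (2;(2))
  {7,8}:  v_{7} + v_{8} = 2·v_{2}  ⇒ sig = (2;(2))
  {1,7}:  v_{1} + v_{7} = 3·v_{3}  ⇒ sig = (2;(3))
  {4,6}:  v_{4} + v_{6} = 3·v_{3}  ⇒ sig = (2;(3))
  {1,6}:  v_{1} + v_{6} = 4·v_{3}  ⇒ sig = (2;(4))

Sorted signature multiset PRS(X):
{ (2;()) ×2,  (2;(1)) ×8,  (2;(1,1)),  (2;(2)) ×6,  (2;(3)) ×2,  (2;(4)) }


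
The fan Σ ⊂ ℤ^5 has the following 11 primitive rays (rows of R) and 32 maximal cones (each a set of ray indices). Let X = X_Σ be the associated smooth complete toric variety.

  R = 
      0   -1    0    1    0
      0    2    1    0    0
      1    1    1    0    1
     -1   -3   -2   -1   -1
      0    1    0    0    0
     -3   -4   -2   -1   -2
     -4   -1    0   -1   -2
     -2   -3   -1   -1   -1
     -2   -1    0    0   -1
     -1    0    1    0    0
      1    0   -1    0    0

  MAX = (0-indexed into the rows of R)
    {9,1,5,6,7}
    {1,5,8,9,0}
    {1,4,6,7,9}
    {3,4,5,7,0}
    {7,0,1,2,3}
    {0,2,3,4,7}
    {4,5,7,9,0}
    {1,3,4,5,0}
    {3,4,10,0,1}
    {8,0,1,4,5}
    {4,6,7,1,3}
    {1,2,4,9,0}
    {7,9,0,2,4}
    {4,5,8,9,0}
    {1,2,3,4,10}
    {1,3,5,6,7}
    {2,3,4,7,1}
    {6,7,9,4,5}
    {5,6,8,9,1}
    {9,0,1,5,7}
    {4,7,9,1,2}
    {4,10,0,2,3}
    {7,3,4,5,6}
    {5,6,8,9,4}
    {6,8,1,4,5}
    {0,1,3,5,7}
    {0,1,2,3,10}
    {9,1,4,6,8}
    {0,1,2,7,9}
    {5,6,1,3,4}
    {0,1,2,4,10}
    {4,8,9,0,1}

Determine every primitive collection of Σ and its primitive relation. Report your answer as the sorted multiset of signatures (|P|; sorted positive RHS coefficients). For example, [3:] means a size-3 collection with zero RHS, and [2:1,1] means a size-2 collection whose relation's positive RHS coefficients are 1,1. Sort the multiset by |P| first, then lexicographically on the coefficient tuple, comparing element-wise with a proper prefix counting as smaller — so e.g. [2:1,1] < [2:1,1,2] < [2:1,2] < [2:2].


The 16 primitive collections of Σ (r=11, n=5):

  P = {9,10}:  v_{9} + v_{10} = 0  ⇒ sig = [2:]
  P = {2,5}:  v_{2} + v_{5} = v_{7}  ⇒ sig = [2:1]
  P = {2,8}:  v_{2} + v_{8} = v_{9}  ⇒ sig = [2:1]
  P = {3,8}:  v_{3} + v_{8} = v_{5}  ⇒ sig = [2:1]
  P = {3,9}:  v_{3} + v_{9} = v_{7}  ⇒ sig = [2:1]
  P = {7,10}:  v_{7} + v_{10} = v_{3}  ⇒ sig = [2:1]
  P = {7,8}:  v_{7} + v_{8} = v_{5} + v_{9}  ⇒ sig = [2:1,1]
  P = {6,10}:  v_{6} + v_{10} = v_{1} + v_{4} + v_{5}  ⇒ sig = [2:1,1,1]
  P = {2,6}:  v_{2} + v_{6} = v_{1} + v_{4} + v_{7} + v_{9}  ⇒ sig = [2:1,1,1,1]
  P = {8,10}:  v_{8} + v_{10} = v_{0} + v_{1} + v_{3} + v_{4}  ⇒ sig = [2:1,1,1,1]
  P = {5,10}:  v_{5} + v_{10} = v_{0} + v_{1} + 2·v_{3} + v_{4}  ⇒ sig = [2:1,1,1,2]
  P = {0,6}:  v_{0} + v_{6} = 2·v_{8}  ⇒ sig = [2:2]
  P = {0,1,4,7}:  v_{0} + v_{1} + v_{4} + v_{7} = v_{8}  ⇒ sig = [4:1]
  P = {1,4,5,9}:  v_{1} + v_{4} + v_{5} + v_{9} = v_{6}  ⇒ sig = [4:1]
  P = {1,4,5,7}:  v_{1} + v_{4} + v_{5} + v_{7} = v_{3} + v_{6}  ⇒ sig = [4:1,1]
  P = {0,1,2,3,4}:  v_{0} + v_{1} + v_{2} + v_{3} + v_{4} = 0  ⇒ sig = [5:]

so the primitive-relation signature multiset is
    [2:]
    [2:1]
    [2:1]
    [2:1]
    [2:1]
    [2:1]
    [2:1,1]
    [2:1,1,1]
    [2:1,1,1,1]
    [2:1,1,1,1]
    [2:1,1,1,2]
    [2:2]
    [4:1]
    [4:1]
    [4:1,1]
    [5:]


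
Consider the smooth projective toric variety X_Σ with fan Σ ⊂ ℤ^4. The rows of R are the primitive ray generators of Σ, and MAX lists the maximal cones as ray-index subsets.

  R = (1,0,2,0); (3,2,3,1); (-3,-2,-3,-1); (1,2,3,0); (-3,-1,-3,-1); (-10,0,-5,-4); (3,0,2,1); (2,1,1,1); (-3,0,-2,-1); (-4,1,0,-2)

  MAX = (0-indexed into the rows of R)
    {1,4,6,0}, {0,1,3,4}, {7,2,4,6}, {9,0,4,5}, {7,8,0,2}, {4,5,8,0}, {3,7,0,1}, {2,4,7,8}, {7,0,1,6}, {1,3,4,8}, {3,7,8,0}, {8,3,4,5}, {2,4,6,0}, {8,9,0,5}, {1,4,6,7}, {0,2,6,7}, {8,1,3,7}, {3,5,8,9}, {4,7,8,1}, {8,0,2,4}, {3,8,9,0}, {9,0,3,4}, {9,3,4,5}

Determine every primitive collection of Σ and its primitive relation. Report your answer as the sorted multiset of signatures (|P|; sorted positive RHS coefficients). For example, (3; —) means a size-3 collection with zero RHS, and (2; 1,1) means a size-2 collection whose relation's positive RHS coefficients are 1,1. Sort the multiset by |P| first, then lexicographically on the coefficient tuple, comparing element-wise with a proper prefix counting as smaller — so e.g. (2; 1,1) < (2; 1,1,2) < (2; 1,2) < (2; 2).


Σ has 18 primitive collections:

  P={1,2}:  v_{1} + v_{2} = 0  ⟹  sig = (2; —)
  P={6,8}:  v_{6} + v_{8} = 0  ⟹  sig = (2; —)
  P={2,3}:  v_{2} + v_{3} = v_{0} + v_{8}  ⟹  sig = (2; 1,1)
  P={3,6}:  v_{3} + v_{6} = v_{0} + v_{1}  ⟹  sig = (2; 1,1)
  P={5,6}:  v_{5} + v_{6} = v_{4} + v_{9}  ⟹  sig = (2; 1,1)
  P={7,9}:  v_{7} + v_{9} = v_{3} + v_{8}  ⟹  sig = (2; 1,1)
  P={6,9}:  v_{6} + v_{9} = v_{0} + v_{3} + v_{4}  ⟹  sig = (2; 1,1,1)
  P={5,7}:  v_{5} + v_{7} = v_{3} + v_{4} + 2·v_{8}  ⟹  sig = (2; 1,1,2)
  P={1,9}:  v_{1} + v_{9} = 2·v_{3} + v_{4}  ⟹  sig = (2; 1,2)
  P={1,5}:  v_{1} + v_{5} = 2·v_{3} + 2·v_{4} + v_{8}  ⟹  sig = (2; 1,2,2)
  P={2,9}:  v_{2} + v_{9} = 2·v_{0} + v_{4} + 2·v_{8}  ⟹  sig = (2; 1,2,2)
  P={2,5}:  v_{2} + v_{5} = 2·v_{0} + 2·v_{4} + 3·v_{8}  ⟹  sig = (2; 2,2,3)
  P={0,4,7}:  v_{0} + v_{4} + v_{7} = 0  ⟹  sig = (3; —)
  P={0,1,8}:  v_{0} + v_{1} + v_{8} = v_{3}  ⟹  sig = (3; 1)
  P={4,8,9}:  v_{4} + v_{8} + v_{9} = v_{5}  ⟹  sig = (3; 1)
  P={3,4,7}:  v_{3} + v_{4} + v_{7} = v_{1} + v_{8}  ⟹  sig = (3; 1,1)
  P={0,3,5}:  v_{0} + v_{3} + v_{5} = 2·v_{9}  ⟹  sig = (3; 2)
  P={0,3,4,8}:  v_{0} + v_{3} + v_{4} + v_{8} = v_{9}  ⟹  sig = (4; 1)

Hence PRS(X_Σ) =
{ (2; —) ×2,  (2; 1,1) ×4,  (2; 1,1,1),  (2; 1,1,2),  (2; 1,2),  (2; 1,2,2) ×2,  (2; 2,2,3),  (3; —),  (3; 1) ×2,  (3; 1,1),  (3; 2),  (4; 1) }


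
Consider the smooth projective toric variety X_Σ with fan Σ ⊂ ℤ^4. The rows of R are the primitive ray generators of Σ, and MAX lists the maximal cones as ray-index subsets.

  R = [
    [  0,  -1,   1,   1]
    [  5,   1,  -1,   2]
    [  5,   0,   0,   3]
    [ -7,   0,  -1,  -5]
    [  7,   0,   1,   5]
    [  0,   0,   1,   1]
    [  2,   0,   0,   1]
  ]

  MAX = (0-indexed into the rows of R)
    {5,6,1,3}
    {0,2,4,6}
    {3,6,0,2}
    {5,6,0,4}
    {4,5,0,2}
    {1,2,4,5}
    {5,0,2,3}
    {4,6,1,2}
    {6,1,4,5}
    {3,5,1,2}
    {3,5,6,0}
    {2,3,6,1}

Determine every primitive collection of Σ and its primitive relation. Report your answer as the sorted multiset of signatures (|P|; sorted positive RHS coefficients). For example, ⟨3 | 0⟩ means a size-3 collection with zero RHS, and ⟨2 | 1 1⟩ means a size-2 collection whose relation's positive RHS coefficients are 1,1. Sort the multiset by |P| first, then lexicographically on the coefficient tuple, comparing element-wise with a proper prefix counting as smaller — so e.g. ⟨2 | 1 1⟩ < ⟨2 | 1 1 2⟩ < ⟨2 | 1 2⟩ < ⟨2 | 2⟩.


Σ has 3 primitive collections:

  • {3,4}:  v_{3} + v_{4} = 0 ; sig = ⟨2 | 0⟩
  • {0,1}:  v_{0} + v_{1} = v_{2} ; sig = ⟨2 | 1⟩
  • {2,5,6}:  v_{2} + v_{5} + v_{6} = v_{4} ; sig = ⟨3 | 1⟩

Signatures (|P|; sorted positive RHS coefficients), sorted:
[⟨2 | 0⟩, ⟨2 | 1⟩, ⟨3 | 1⟩]


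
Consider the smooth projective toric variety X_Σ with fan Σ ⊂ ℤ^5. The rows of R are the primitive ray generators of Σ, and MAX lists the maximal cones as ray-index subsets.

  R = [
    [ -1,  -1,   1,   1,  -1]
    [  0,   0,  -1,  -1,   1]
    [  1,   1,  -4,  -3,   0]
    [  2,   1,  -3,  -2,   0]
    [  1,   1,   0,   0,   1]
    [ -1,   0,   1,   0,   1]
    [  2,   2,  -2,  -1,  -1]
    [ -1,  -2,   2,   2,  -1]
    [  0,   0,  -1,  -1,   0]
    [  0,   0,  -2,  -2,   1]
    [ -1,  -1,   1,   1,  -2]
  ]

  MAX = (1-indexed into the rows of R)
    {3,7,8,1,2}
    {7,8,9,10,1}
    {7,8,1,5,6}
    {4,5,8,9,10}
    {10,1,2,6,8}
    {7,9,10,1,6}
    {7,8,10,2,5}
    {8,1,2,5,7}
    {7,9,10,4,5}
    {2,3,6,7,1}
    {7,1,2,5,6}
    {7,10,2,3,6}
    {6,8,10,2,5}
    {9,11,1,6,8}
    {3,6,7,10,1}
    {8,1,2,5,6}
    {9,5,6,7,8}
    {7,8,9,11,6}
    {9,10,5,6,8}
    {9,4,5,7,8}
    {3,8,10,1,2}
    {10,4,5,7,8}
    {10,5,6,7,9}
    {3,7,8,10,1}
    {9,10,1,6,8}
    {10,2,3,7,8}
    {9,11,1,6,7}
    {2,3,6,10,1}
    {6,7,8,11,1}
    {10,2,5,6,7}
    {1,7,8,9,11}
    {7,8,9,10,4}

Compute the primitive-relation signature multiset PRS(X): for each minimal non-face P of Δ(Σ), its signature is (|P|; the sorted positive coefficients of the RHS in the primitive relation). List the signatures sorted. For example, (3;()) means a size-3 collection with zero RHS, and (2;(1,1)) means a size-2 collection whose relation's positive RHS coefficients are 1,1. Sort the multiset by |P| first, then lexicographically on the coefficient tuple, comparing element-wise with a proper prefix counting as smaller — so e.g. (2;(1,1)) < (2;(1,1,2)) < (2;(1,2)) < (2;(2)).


20 minimal non-faces of Δ(Σ) (on 11 rays):

  P = {2,9}:  v_{2} + v_{9} = v_{10} — sig = (2;(1))
  P = {2,11}:  v_{2} + v_{11} = v_{1} + v_{9} — sig = (2;(1,1))
  P = {1,4}:  v_{1} + v_{4} = v_{7} + v_{8} + v_{10} — sig = (2;(1,1,1))
  P = {5,11}:  v_{5} + v_{11} = v_{6} + v_{7} + v_{8} — sig = (2;(1,1,1))
  P = {2,4}:  v_{2} + v_{4} = v_{5} + v_{7} + v_{8} + 2·v_{10} — sig = (2;(1,1,1,2))
  P = {3,11}:  v_{3} + v_{11} = 2·v_{1} + v_{7} + v_{9} + v_{10} — sig = (2;(1,1,1,2))
  P = {3,9}:  v_{3} + v_{9} = v_{1} + v_{7} + 2·v_{10} — sig = (2;(1,1,2))
  P = {4,11}:  v_{4} + v_{11} = v_{7} + v_{8} + 2·v_{9} — sig = (2;(1,1,2))
  P = {3,4}:  v_{3} + v_{4} = v_{2} + 2·v_{7} + v_{8} + 2·v_{10} — sig = (2;(1,1,2,2))
  P = {3,5}:  v_{3} + v_{5} = 2·v_{2} + v_{7} — sig = (2;(1,2))
  P = {4,6}:  v_{4} + v_{6} = v_{5} + 2·v_{9} — sig = (2;(1,2))
  P = {10,11}:  v_{10} + v_{11} = v_{1} + 2·v_{9} — sig = (2;(1,2))
  P = {1,5,9}:  v_{1} + v_{5} + v_{9} = 0 — sig = (3;())
  P = {1,5,10}:  v_{1} + v_{5} + v_{10} = v_{2} — sig = (3;(1))
  P = {3,6,8}:  v_{3} + v_{6} + v_{8} = v_{1} + v_{10} — sig = (3;(1,1))
  P = {2,6,7,8}:  v_{2} + v_{6} + v_{7} + v_{8} = 0 — sig = (4;())
  P = {1,2,7,10}:  v_{1} + v_{2} + v_{7} + v_{10} = v_{3} — sig = (4;(1))
  P = {6,7,8,10}:  v_{6} + v_{7} + v_{8} + v_{10} = v_{9} — sig = (4;(1))
  P = {1,6,7,8,9}:  v_{1} + v_{6} + v_{7} + v_{8} + v_{9} = v_{11} — sig = (5;(1))
  P = {5,7,8,9,10}:  v_{5} + v_{7} + v_{8} + v_{9} + v_{10} = v_{4} — sig = (5;(1))

Sorted signature multiset PRS(X):
    (2;(1))
    (2;(1,1))
    (2;(1,1,1))
    (2;(1,1,1))
    (2;(1,1,1,2))
    (2;(1,1,1,2))
    (2;(1,1,2))
    (2;(1,1,2))
    (2;(1,1,2,2))
    (2;(1,2))
    (2;(1,2))
    (2;(1,2))
    (3;())
    (3;(1))
    (3;(1,1))
    (4;())
    (4;(1))
    (4;(1))
    (5;(1))
    (5;(1))


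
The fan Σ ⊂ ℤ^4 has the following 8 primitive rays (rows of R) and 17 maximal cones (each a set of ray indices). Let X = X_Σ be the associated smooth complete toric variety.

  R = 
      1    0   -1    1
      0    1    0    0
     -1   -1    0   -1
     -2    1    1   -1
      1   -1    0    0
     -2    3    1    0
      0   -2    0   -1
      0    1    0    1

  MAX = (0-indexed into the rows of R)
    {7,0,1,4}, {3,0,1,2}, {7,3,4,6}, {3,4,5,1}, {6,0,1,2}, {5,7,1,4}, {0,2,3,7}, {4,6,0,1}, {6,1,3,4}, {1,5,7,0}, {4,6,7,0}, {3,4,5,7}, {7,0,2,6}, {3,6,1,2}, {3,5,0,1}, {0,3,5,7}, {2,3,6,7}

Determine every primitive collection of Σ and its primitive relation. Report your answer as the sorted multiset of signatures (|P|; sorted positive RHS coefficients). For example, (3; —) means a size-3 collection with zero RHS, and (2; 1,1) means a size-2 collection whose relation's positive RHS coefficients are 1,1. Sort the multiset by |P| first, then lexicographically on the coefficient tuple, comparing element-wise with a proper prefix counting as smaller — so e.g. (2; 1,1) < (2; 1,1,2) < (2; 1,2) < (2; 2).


Δ(Σ) — 8 vertices, 9 min non-faces:

  • {2,4}:  v_{2} + v_{4} = v_{6}  ⇒ sig = (2; 1)
  • {5,6}:  v_{5} + v_{6} = v_{3}  ⇒ sig = (2; 1)
  • {2,5}:  v_{2} + v_{5} = v_{0} + 2·v_{3}  ⇒ sig = (2; 1,2)
  • {0,3,4}:  v_{0} + v_{3} + v_{4} = 0  ⇒ sig = (3; —)
  • {1,6,7}:  v_{1} + v_{6} + v_{7} = 0  ⇒ sig = (3; —)
  • {0,3,6}:  v_{0} + v_{3} + v_{6} = v_{2}  ⇒ sig = (3; 1)
  • {1,3,7}:  v_{1} + v_{3} + v_{7} = v_{5}  ⇒ sig = (3; 1)
  • {0,4,5}:  v_{0} + v_{4} + v_{5} = v_{1} + v_{7}  ⇒ sig = (3; 1,1)
  • {1,2,7}:  v_{1} + v_{2} + v_{7} = v_{0} + v_{3}  ⇒ sig = (3; 1,1)

so the primitive-relation signature multiset is
{ (2; 1) ×2,  (2; 1,2),  (3; —) ×2,  (3; 1) ×2,  (3; 1,1) ×2 }


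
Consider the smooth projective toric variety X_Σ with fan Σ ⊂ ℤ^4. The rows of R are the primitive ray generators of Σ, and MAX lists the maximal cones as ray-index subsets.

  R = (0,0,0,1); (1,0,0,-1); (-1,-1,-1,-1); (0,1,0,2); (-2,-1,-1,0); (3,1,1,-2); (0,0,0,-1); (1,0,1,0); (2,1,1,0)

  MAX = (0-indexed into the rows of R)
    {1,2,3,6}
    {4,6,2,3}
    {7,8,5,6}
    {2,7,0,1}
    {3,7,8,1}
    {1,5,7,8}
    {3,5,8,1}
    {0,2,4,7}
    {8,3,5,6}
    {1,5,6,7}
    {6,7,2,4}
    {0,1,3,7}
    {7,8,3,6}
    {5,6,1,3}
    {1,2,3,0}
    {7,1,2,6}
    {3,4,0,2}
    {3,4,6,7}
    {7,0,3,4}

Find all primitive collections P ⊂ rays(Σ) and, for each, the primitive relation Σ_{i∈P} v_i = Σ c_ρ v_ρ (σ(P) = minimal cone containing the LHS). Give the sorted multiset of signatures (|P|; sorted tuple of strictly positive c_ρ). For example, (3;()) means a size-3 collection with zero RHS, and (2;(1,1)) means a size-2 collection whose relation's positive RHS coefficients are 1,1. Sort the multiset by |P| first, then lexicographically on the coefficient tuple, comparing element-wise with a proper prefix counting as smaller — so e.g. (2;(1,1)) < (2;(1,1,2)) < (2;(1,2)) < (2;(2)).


Δ(Σ) — 9 vertices, 12 min non-faces:

  P={0,6}:  v_{0} + v_{6} = 0  ⇒ sig = (2;())
  P={4,8}:  v_{4} + v_{8} = 0  ⇒ sig = (2;())
  P={1,4}:  v_{1} + v_{4} = v_{2}  ⇒ sig = (2;(1))
  P={2,8}:  v_{2} + v_{8} = v_{1}  ⇒ sig = (2;(1))
  P={0,5}:  v_{0} + v_{5} = v_{1} + v_{8}  ⇒ sig = (2;(1,1))
  P={4,5}:  v_{4} + v_{5} = v_{1} + v_{6}  ⇒ sig = (2;(1,1))
  P={0,8}:  v_{0} + v_{8} = v_{1} + v_{3} + v_{7}  ⇒ sig = (2;(1,1,1))
  P={2,5}:  v_{2} + v_{5} = 2·v_{1} + v_{6}  ⇒ sig = (2;(1,2))
  P={1,6,8}:  v_{1} + v_{6} + v_{8} = v_{5}  ⇒ sig = (3;(1))
  P={2,3,7}:  v_{2} + v_{3} + v_{7} = v_{0}  ⇒ sig = (3;(1))
  P={3,5,7}:  v_{3} + v_{5} + v_{7} = 2·v_{8}  ⇒ sig = (3;(2))
  P={1,3,6,7}:  v_{1} + v_{3} + v_{6} + v_{7} = v_{8}  ⇒ sig = (4;(1))

Hence PRS(X_Σ) =
{ (2;()) ×2,  (2;(1)) ×2,  (2;(1,1)) ×2,  (2;(1,1,1)),  (2;(1,2)),  (3;(1)) ×2,  (3;(2)),  (4;(1)) }


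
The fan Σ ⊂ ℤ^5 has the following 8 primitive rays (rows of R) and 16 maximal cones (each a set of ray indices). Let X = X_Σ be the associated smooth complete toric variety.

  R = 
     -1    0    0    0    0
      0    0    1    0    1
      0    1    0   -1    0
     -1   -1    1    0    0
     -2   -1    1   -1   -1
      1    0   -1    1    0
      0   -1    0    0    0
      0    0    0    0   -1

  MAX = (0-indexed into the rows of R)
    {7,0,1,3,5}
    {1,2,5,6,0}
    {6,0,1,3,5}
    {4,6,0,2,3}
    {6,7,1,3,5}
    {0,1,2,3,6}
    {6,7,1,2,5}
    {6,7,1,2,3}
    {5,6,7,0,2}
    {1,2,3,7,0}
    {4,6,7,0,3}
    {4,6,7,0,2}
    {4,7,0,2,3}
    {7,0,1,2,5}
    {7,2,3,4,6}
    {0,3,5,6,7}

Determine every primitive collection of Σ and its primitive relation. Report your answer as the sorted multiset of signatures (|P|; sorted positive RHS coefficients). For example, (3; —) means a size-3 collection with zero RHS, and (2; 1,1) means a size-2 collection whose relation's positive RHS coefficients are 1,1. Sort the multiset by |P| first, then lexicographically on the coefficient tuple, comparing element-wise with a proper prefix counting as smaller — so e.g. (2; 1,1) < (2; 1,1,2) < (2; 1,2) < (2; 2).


Δ(Σ) — 8 vertices, 5 min non-faces:

  {4,5}:  v_{4} + v_{5} = v_{0} + v_{6} + v_{7} ; sig = (2; 1,1,1)
  {1,4}:  v_{1} + v_{4} = v_{2} + 2·v_{3} ; sig = (2; 1,2)
  {2,3,5}:  v_{2} + v_{3} + v_{5} = 0 ; sig = (3; —)
  {0,1,6,7}:  v_{0} + v_{1} + v_{6} + v_{7} = v_{3} ; sig = (4; 1)
  {0,2,3,6,7}:  v_{0} + v_{2} + v_{3} + v_{6} + v_{7} = v_{4} ; sig = (5; 1)

Signatures (|P|; sorted positive RHS coefficients), sorted:
    (2; 1,1,1)
    (2; 1,2)
    (3; —)
    (4; 1)
    (5; 1)


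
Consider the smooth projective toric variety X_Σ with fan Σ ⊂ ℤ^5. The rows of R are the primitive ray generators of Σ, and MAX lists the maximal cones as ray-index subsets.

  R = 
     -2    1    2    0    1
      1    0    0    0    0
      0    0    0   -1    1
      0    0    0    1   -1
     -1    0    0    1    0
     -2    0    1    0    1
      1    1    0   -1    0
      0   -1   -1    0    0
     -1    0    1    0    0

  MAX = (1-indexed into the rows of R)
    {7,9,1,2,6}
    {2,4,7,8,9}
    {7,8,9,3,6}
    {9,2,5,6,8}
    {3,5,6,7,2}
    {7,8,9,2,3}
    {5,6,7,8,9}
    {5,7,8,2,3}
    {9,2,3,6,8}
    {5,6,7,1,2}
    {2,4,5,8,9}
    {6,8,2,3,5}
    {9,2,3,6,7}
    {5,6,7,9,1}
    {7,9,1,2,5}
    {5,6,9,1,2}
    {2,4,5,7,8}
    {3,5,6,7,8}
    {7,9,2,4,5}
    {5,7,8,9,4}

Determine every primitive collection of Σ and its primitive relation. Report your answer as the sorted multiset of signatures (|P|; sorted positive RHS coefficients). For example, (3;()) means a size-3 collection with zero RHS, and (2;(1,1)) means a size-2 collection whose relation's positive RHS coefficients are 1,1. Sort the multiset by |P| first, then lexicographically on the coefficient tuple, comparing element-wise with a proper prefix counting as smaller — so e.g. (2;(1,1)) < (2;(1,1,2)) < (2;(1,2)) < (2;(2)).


Minimal non-faces — 9 found among 9 rays, 20 max cones:

  P = {3,4}:  v_{3} + v_{4} = 0  ⇒ sig = (2;())
  P = {1,8}:  v_{1} + v_{8} = v_{6}  ⇒ sig = (2;(1))
  P = {4,6}:  v_{4} + v_{6} = v_{5} + v_{9}  ⇒ sig = (2;(1,1))
  P = {1,3}:  v_{1} + v_{3} = v_{2} + 2·v_{6} + v_{7}  ⇒ sig = (2;(1,1,2))
  P = {1,4}:  v_{1} + v_{4} = v_{2} + 2·v_{5} + v_{7} + 2·v_{9}  ⇒ sig = (2;(1,1,2,2))
  P = {3,5,9}:  v_{3} + v_{5} + v_{9} = v_{6}  ⇒ sig = (3;(1))
  P = {2,6,7,8}:  v_{2} + v_{6} + v_{7} + v_{8} = v_{3}  ⇒ sig = (4;(1))
  P = {2,5,7,8,9}:  v_{2} + v_{5} + v_{7} + v_{8} + v_{9} = 0  ⇒ sig = (5;())
  P = {2,5,6,7,9}:  v_{2} + v_{5} + v_{6} + v_{7} + v_{9} = v_{1}  ⇒ sig = (5;(1))

Hence PRS(X_Σ) =
{ (2;()),  (2;(1)),  (2;(1,1)),  (2;(1,1,2)),  (2;(1,1,2,2)),  (3;(1)),  (4;(1)),  (5;()),  (5;(1)) }
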